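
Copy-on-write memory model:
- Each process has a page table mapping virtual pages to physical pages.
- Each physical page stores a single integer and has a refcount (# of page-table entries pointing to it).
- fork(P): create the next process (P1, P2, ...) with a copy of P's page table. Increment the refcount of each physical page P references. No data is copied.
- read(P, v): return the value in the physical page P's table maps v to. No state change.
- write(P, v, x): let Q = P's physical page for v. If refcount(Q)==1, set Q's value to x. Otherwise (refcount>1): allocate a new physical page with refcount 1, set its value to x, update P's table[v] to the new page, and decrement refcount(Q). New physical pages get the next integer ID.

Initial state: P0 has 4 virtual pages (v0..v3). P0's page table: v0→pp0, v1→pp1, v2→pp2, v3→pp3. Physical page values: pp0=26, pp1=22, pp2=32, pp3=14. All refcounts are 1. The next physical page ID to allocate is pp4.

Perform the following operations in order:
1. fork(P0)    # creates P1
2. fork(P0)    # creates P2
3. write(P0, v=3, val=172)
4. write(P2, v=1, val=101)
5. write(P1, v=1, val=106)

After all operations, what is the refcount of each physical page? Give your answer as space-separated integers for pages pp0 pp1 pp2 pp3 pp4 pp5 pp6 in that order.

Answer: 3 1 3 2 1 1 1

Derivation:
Op 1: fork(P0) -> P1. 4 ppages; refcounts: pp0:2 pp1:2 pp2:2 pp3:2
Op 2: fork(P0) -> P2. 4 ppages; refcounts: pp0:3 pp1:3 pp2:3 pp3:3
Op 3: write(P0, v3, 172). refcount(pp3)=3>1 -> COPY to pp4. 5 ppages; refcounts: pp0:3 pp1:3 pp2:3 pp3:2 pp4:1
Op 4: write(P2, v1, 101). refcount(pp1)=3>1 -> COPY to pp5. 6 ppages; refcounts: pp0:3 pp1:2 pp2:3 pp3:2 pp4:1 pp5:1
Op 5: write(P1, v1, 106). refcount(pp1)=2>1 -> COPY to pp6. 7 ppages; refcounts: pp0:3 pp1:1 pp2:3 pp3:2 pp4:1 pp5:1 pp6:1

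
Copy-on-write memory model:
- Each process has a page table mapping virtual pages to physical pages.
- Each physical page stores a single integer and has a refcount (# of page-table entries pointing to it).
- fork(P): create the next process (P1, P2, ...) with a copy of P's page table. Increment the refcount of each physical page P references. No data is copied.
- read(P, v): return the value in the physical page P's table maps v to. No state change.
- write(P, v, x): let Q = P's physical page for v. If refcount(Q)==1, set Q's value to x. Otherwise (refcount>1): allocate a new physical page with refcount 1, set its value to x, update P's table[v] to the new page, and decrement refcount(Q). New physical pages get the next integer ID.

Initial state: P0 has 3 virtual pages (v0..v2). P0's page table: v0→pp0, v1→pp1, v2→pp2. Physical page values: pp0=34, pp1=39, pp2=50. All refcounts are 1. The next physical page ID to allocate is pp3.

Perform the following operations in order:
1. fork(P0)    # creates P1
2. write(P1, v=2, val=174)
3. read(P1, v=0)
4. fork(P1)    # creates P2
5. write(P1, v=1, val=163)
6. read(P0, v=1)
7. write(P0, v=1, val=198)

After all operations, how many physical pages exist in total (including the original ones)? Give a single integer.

Op 1: fork(P0) -> P1. 3 ppages; refcounts: pp0:2 pp1:2 pp2:2
Op 2: write(P1, v2, 174). refcount(pp2)=2>1 -> COPY to pp3. 4 ppages; refcounts: pp0:2 pp1:2 pp2:1 pp3:1
Op 3: read(P1, v0) -> 34. No state change.
Op 4: fork(P1) -> P2. 4 ppages; refcounts: pp0:3 pp1:3 pp2:1 pp3:2
Op 5: write(P1, v1, 163). refcount(pp1)=3>1 -> COPY to pp4. 5 ppages; refcounts: pp0:3 pp1:2 pp2:1 pp3:2 pp4:1
Op 6: read(P0, v1) -> 39. No state change.
Op 7: write(P0, v1, 198). refcount(pp1)=2>1 -> COPY to pp5. 6 ppages; refcounts: pp0:3 pp1:1 pp2:1 pp3:2 pp4:1 pp5:1

Answer: 6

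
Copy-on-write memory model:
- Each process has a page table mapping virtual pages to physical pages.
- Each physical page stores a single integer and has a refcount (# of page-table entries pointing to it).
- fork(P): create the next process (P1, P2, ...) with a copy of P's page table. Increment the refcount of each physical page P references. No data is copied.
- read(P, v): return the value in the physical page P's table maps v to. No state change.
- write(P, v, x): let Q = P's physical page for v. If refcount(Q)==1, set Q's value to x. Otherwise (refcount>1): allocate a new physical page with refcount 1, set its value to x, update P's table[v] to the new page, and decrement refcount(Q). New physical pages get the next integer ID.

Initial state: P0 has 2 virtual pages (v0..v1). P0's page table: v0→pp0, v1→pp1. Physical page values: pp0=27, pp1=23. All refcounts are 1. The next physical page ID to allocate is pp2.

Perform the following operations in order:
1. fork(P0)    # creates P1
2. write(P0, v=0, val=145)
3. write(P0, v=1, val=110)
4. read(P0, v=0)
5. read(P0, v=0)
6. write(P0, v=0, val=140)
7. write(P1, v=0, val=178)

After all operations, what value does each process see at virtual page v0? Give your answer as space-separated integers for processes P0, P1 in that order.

Answer: 140 178

Derivation:
Op 1: fork(P0) -> P1. 2 ppages; refcounts: pp0:2 pp1:2
Op 2: write(P0, v0, 145). refcount(pp0)=2>1 -> COPY to pp2. 3 ppages; refcounts: pp0:1 pp1:2 pp2:1
Op 3: write(P0, v1, 110). refcount(pp1)=2>1 -> COPY to pp3. 4 ppages; refcounts: pp0:1 pp1:1 pp2:1 pp3:1
Op 4: read(P0, v0) -> 145. No state change.
Op 5: read(P0, v0) -> 145. No state change.
Op 6: write(P0, v0, 140). refcount(pp2)=1 -> write in place. 4 ppages; refcounts: pp0:1 pp1:1 pp2:1 pp3:1
Op 7: write(P1, v0, 178). refcount(pp0)=1 -> write in place. 4 ppages; refcounts: pp0:1 pp1:1 pp2:1 pp3:1
P0: v0 -> pp2 = 140
P1: v0 -> pp0 = 178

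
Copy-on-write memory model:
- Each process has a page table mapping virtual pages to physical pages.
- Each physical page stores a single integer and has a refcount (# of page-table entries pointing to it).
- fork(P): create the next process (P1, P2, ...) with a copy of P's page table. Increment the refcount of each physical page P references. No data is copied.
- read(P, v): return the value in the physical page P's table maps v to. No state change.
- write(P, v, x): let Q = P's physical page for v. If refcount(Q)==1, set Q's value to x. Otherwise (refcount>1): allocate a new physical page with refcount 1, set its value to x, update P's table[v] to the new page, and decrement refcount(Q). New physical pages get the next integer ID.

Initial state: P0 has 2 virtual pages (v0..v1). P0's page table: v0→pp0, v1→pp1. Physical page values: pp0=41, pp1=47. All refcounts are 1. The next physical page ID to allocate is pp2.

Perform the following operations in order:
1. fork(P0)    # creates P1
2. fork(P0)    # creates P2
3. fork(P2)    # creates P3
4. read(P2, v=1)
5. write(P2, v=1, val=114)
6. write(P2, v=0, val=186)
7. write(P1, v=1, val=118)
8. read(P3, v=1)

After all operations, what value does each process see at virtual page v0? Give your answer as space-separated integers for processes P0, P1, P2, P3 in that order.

Op 1: fork(P0) -> P1. 2 ppages; refcounts: pp0:2 pp1:2
Op 2: fork(P0) -> P2. 2 ppages; refcounts: pp0:3 pp1:3
Op 3: fork(P2) -> P3. 2 ppages; refcounts: pp0:4 pp1:4
Op 4: read(P2, v1) -> 47. No state change.
Op 5: write(P2, v1, 114). refcount(pp1)=4>1 -> COPY to pp2. 3 ppages; refcounts: pp0:4 pp1:3 pp2:1
Op 6: write(P2, v0, 186). refcount(pp0)=4>1 -> COPY to pp3. 4 ppages; refcounts: pp0:3 pp1:3 pp2:1 pp3:1
Op 7: write(P1, v1, 118). refcount(pp1)=3>1 -> COPY to pp4. 5 ppages; refcounts: pp0:3 pp1:2 pp2:1 pp3:1 pp4:1
Op 8: read(P3, v1) -> 47. No state change.
P0: v0 -> pp0 = 41
P1: v0 -> pp0 = 41
P2: v0 -> pp3 = 186
P3: v0 -> pp0 = 41

Answer: 41 41 186 41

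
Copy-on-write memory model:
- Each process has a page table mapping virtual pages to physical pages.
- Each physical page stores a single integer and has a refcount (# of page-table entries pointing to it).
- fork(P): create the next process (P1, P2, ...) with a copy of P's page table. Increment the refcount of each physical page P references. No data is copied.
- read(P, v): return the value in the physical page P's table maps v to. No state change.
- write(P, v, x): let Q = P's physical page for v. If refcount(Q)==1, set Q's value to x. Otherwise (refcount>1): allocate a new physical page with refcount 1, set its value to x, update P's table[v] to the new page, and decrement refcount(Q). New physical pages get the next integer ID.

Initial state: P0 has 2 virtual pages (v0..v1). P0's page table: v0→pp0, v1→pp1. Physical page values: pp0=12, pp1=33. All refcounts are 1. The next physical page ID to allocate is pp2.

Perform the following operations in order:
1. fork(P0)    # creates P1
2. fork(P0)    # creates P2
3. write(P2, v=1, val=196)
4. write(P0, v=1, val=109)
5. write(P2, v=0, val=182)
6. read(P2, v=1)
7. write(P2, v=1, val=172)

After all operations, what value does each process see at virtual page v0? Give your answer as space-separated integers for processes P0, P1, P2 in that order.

Answer: 12 12 182

Derivation:
Op 1: fork(P0) -> P1. 2 ppages; refcounts: pp0:2 pp1:2
Op 2: fork(P0) -> P2. 2 ppages; refcounts: pp0:3 pp1:3
Op 3: write(P2, v1, 196). refcount(pp1)=3>1 -> COPY to pp2. 3 ppages; refcounts: pp0:3 pp1:2 pp2:1
Op 4: write(P0, v1, 109). refcount(pp1)=2>1 -> COPY to pp3. 4 ppages; refcounts: pp0:3 pp1:1 pp2:1 pp3:1
Op 5: write(P2, v0, 182). refcount(pp0)=3>1 -> COPY to pp4. 5 ppages; refcounts: pp0:2 pp1:1 pp2:1 pp3:1 pp4:1
Op 6: read(P2, v1) -> 196. No state change.
Op 7: write(P2, v1, 172). refcount(pp2)=1 -> write in place. 5 ppages; refcounts: pp0:2 pp1:1 pp2:1 pp3:1 pp4:1
P0: v0 -> pp0 = 12
P1: v0 -> pp0 = 12
P2: v0 -> pp4 = 182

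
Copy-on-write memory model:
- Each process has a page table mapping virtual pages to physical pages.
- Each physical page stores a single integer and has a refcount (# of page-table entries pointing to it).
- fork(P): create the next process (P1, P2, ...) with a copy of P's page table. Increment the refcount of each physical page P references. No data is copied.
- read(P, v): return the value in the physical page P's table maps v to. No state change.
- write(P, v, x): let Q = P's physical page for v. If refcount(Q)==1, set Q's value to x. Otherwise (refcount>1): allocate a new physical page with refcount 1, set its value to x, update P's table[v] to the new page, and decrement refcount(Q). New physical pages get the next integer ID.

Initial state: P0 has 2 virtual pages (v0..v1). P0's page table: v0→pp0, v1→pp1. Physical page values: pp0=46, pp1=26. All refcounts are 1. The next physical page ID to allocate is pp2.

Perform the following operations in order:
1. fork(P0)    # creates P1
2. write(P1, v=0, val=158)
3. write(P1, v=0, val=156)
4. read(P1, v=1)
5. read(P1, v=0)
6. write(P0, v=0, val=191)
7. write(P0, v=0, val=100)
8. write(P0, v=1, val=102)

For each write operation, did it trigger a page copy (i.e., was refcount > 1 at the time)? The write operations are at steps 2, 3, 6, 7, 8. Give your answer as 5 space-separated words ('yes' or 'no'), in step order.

Op 1: fork(P0) -> P1. 2 ppages; refcounts: pp0:2 pp1:2
Op 2: write(P1, v0, 158). refcount(pp0)=2>1 -> COPY to pp2. 3 ppages; refcounts: pp0:1 pp1:2 pp2:1
Op 3: write(P1, v0, 156). refcount(pp2)=1 -> write in place. 3 ppages; refcounts: pp0:1 pp1:2 pp2:1
Op 4: read(P1, v1) -> 26. No state change.
Op 5: read(P1, v0) -> 156. No state change.
Op 6: write(P0, v0, 191). refcount(pp0)=1 -> write in place. 3 ppages; refcounts: pp0:1 pp1:2 pp2:1
Op 7: write(P0, v0, 100). refcount(pp0)=1 -> write in place. 3 ppages; refcounts: pp0:1 pp1:2 pp2:1
Op 8: write(P0, v1, 102). refcount(pp1)=2>1 -> COPY to pp3. 4 ppages; refcounts: pp0:1 pp1:1 pp2:1 pp3:1

yes no no no yes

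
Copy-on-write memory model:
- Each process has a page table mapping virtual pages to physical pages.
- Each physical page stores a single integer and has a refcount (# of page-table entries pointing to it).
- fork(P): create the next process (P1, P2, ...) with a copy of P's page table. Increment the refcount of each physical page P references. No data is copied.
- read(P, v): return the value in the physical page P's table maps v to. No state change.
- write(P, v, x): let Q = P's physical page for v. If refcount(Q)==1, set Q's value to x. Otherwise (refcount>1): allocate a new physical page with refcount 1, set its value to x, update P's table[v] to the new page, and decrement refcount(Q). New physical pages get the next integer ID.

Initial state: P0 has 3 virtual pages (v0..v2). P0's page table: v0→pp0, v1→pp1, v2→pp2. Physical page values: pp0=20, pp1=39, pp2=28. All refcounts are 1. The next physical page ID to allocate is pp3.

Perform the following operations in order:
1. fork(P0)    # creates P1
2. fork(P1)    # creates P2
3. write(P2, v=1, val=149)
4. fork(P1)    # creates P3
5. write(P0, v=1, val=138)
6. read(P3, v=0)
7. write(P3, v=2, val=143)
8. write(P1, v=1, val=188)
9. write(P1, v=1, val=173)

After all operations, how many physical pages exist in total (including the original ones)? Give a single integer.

Answer: 7

Derivation:
Op 1: fork(P0) -> P1. 3 ppages; refcounts: pp0:2 pp1:2 pp2:2
Op 2: fork(P1) -> P2. 3 ppages; refcounts: pp0:3 pp1:3 pp2:3
Op 3: write(P2, v1, 149). refcount(pp1)=3>1 -> COPY to pp3. 4 ppages; refcounts: pp0:3 pp1:2 pp2:3 pp3:1
Op 4: fork(P1) -> P3. 4 ppages; refcounts: pp0:4 pp1:3 pp2:4 pp3:1
Op 5: write(P0, v1, 138). refcount(pp1)=3>1 -> COPY to pp4. 5 ppages; refcounts: pp0:4 pp1:2 pp2:4 pp3:1 pp4:1
Op 6: read(P3, v0) -> 20. No state change.
Op 7: write(P3, v2, 143). refcount(pp2)=4>1 -> COPY to pp5. 6 ppages; refcounts: pp0:4 pp1:2 pp2:3 pp3:1 pp4:1 pp5:1
Op 8: write(P1, v1, 188). refcount(pp1)=2>1 -> COPY to pp6. 7 ppages; refcounts: pp0:4 pp1:1 pp2:3 pp3:1 pp4:1 pp5:1 pp6:1
Op 9: write(P1, v1, 173). refcount(pp6)=1 -> write in place. 7 ppages; refcounts: pp0:4 pp1:1 pp2:3 pp3:1 pp4:1 pp5:1 pp6:1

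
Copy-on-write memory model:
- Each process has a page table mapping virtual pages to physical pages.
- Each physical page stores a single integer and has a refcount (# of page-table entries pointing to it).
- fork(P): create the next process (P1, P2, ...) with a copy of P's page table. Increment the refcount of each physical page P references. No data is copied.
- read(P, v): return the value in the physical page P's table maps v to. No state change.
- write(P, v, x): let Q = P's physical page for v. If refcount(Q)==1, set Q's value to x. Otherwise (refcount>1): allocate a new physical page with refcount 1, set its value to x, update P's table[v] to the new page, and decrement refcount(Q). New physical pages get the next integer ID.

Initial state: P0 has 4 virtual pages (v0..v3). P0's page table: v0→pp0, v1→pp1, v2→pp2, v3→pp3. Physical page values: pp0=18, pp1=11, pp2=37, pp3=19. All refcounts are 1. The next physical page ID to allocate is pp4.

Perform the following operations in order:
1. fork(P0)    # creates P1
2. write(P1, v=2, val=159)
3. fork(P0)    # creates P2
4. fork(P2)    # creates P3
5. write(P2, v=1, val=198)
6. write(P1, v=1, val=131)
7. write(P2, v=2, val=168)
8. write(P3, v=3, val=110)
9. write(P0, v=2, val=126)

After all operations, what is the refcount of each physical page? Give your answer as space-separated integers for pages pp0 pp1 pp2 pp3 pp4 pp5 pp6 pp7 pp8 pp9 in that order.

Answer: 4 2 1 3 1 1 1 1 1 1

Derivation:
Op 1: fork(P0) -> P1. 4 ppages; refcounts: pp0:2 pp1:2 pp2:2 pp3:2
Op 2: write(P1, v2, 159). refcount(pp2)=2>1 -> COPY to pp4. 5 ppages; refcounts: pp0:2 pp1:2 pp2:1 pp3:2 pp4:1
Op 3: fork(P0) -> P2. 5 ppages; refcounts: pp0:3 pp1:3 pp2:2 pp3:3 pp4:1
Op 4: fork(P2) -> P3. 5 ppages; refcounts: pp0:4 pp1:4 pp2:3 pp3:4 pp4:1
Op 5: write(P2, v1, 198). refcount(pp1)=4>1 -> COPY to pp5. 6 ppages; refcounts: pp0:4 pp1:3 pp2:3 pp3:4 pp4:1 pp5:1
Op 6: write(P1, v1, 131). refcount(pp1)=3>1 -> COPY to pp6. 7 ppages; refcounts: pp0:4 pp1:2 pp2:3 pp3:4 pp4:1 pp5:1 pp6:1
Op 7: write(P2, v2, 168). refcount(pp2)=3>1 -> COPY to pp7. 8 ppages; refcounts: pp0:4 pp1:2 pp2:2 pp3:4 pp4:1 pp5:1 pp6:1 pp7:1
Op 8: write(P3, v3, 110). refcount(pp3)=4>1 -> COPY to pp8. 9 ppages; refcounts: pp0:4 pp1:2 pp2:2 pp3:3 pp4:1 pp5:1 pp6:1 pp7:1 pp8:1
Op 9: write(P0, v2, 126). refcount(pp2)=2>1 -> COPY to pp9. 10 ppages; refcounts: pp0:4 pp1:2 pp2:1 pp3:3 pp4:1 pp5:1 pp6:1 pp7:1 pp8:1 pp9:1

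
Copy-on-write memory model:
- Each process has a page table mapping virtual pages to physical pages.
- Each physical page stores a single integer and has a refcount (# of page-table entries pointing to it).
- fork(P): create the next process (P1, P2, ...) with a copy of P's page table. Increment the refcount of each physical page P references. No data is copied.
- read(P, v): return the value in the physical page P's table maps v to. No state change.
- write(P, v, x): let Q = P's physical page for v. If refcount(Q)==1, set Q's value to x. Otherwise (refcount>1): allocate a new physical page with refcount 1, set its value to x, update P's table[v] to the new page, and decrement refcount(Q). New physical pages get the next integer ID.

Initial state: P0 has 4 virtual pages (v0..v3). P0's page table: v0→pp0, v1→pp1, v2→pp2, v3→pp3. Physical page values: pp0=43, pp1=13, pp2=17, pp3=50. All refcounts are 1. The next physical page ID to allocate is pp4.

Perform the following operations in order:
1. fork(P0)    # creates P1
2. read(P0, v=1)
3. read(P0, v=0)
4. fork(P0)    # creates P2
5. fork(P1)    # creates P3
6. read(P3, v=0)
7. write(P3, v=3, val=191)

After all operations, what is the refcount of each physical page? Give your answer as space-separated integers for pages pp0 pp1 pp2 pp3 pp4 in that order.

Op 1: fork(P0) -> P1. 4 ppages; refcounts: pp0:2 pp1:2 pp2:2 pp3:2
Op 2: read(P0, v1) -> 13. No state change.
Op 3: read(P0, v0) -> 43. No state change.
Op 4: fork(P0) -> P2. 4 ppages; refcounts: pp0:3 pp1:3 pp2:3 pp3:3
Op 5: fork(P1) -> P3. 4 ppages; refcounts: pp0:4 pp1:4 pp2:4 pp3:4
Op 6: read(P3, v0) -> 43. No state change.
Op 7: write(P3, v3, 191). refcount(pp3)=4>1 -> COPY to pp4. 5 ppages; refcounts: pp0:4 pp1:4 pp2:4 pp3:3 pp4:1

Answer: 4 4 4 3 1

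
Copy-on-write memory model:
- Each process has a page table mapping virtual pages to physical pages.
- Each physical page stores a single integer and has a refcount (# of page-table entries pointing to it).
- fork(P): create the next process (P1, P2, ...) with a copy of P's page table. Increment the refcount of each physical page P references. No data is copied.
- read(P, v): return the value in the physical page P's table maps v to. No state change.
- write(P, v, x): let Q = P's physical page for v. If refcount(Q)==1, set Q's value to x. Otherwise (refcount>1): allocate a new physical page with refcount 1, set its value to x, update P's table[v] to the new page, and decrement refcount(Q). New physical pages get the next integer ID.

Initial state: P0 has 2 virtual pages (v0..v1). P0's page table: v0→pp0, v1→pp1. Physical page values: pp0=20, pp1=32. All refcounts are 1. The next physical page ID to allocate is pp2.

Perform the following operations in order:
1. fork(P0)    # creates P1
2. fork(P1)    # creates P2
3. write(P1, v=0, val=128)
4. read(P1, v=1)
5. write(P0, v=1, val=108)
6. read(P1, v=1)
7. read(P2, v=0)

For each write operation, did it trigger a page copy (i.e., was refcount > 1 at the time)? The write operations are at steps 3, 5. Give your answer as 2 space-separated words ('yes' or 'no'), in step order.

Op 1: fork(P0) -> P1. 2 ppages; refcounts: pp0:2 pp1:2
Op 2: fork(P1) -> P2. 2 ppages; refcounts: pp0:3 pp1:3
Op 3: write(P1, v0, 128). refcount(pp0)=3>1 -> COPY to pp2. 3 ppages; refcounts: pp0:2 pp1:3 pp2:1
Op 4: read(P1, v1) -> 32. No state change.
Op 5: write(P0, v1, 108). refcount(pp1)=3>1 -> COPY to pp3. 4 ppages; refcounts: pp0:2 pp1:2 pp2:1 pp3:1
Op 6: read(P1, v1) -> 32. No state change.
Op 7: read(P2, v0) -> 20. No state change.

yes yes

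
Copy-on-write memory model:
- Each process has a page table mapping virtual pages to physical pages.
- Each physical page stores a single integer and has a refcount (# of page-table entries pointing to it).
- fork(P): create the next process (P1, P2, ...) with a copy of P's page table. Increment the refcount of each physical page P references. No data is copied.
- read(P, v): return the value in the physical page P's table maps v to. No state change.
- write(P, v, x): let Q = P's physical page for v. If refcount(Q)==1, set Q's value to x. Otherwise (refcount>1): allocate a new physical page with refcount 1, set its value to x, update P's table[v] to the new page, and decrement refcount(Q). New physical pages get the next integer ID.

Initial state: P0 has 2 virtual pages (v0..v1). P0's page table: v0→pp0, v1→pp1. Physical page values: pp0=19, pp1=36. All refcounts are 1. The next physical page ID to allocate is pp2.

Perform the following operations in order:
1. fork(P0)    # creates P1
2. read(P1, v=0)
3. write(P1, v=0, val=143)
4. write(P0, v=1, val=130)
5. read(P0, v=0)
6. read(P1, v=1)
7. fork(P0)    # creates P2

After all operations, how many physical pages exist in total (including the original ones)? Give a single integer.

Op 1: fork(P0) -> P1. 2 ppages; refcounts: pp0:2 pp1:2
Op 2: read(P1, v0) -> 19. No state change.
Op 3: write(P1, v0, 143). refcount(pp0)=2>1 -> COPY to pp2. 3 ppages; refcounts: pp0:1 pp1:2 pp2:1
Op 4: write(P0, v1, 130). refcount(pp1)=2>1 -> COPY to pp3. 4 ppages; refcounts: pp0:1 pp1:1 pp2:1 pp3:1
Op 5: read(P0, v0) -> 19. No state change.
Op 6: read(P1, v1) -> 36. No state change.
Op 7: fork(P0) -> P2. 4 ppages; refcounts: pp0:2 pp1:1 pp2:1 pp3:2

Answer: 4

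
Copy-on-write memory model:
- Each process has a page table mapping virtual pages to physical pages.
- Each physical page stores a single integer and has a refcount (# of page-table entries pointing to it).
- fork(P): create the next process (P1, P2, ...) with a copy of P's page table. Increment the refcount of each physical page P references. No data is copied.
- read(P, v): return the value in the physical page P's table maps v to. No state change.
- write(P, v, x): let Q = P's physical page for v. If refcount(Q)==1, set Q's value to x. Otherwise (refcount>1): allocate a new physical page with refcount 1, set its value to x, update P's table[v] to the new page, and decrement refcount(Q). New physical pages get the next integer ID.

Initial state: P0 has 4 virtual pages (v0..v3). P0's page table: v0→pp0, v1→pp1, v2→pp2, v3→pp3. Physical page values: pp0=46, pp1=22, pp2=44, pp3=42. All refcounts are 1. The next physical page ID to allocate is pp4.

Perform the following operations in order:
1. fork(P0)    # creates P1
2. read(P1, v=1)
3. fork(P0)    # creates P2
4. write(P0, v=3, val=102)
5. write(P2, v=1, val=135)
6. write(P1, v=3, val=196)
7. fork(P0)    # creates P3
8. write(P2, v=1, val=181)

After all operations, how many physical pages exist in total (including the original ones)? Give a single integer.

Op 1: fork(P0) -> P1. 4 ppages; refcounts: pp0:2 pp1:2 pp2:2 pp3:2
Op 2: read(P1, v1) -> 22. No state change.
Op 3: fork(P0) -> P2. 4 ppages; refcounts: pp0:3 pp1:3 pp2:3 pp3:3
Op 4: write(P0, v3, 102). refcount(pp3)=3>1 -> COPY to pp4. 5 ppages; refcounts: pp0:3 pp1:3 pp2:3 pp3:2 pp4:1
Op 5: write(P2, v1, 135). refcount(pp1)=3>1 -> COPY to pp5. 6 ppages; refcounts: pp0:3 pp1:2 pp2:3 pp3:2 pp4:1 pp5:1
Op 6: write(P1, v3, 196). refcount(pp3)=2>1 -> COPY to pp6. 7 ppages; refcounts: pp0:3 pp1:2 pp2:3 pp3:1 pp4:1 pp5:1 pp6:1
Op 7: fork(P0) -> P3. 7 ppages; refcounts: pp0:4 pp1:3 pp2:4 pp3:1 pp4:2 pp5:1 pp6:1
Op 8: write(P2, v1, 181). refcount(pp5)=1 -> write in place. 7 ppages; refcounts: pp0:4 pp1:3 pp2:4 pp3:1 pp4:2 pp5:1 pp6:1

Answer: 7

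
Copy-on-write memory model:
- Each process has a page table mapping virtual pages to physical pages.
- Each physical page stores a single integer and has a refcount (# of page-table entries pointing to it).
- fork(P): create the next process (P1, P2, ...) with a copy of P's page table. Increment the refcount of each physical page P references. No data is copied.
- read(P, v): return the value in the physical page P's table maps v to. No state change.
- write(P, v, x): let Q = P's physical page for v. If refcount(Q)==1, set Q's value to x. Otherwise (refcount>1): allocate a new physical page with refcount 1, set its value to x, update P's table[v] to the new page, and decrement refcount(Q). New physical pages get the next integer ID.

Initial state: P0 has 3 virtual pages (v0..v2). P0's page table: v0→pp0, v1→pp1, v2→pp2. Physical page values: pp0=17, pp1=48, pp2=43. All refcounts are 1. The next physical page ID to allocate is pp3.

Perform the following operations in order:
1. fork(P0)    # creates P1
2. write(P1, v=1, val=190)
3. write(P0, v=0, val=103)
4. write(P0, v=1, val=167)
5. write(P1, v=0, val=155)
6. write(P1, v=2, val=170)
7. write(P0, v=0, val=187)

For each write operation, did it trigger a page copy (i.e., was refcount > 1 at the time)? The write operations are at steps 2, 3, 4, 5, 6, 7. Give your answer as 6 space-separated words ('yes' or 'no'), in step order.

Op 1: fork(P0) -> P1. 3 ppages; refcounts: pp0:2 pp1:2 pp2:2
Op 2: write(P1, v1, 190). refcount(pp1)=2>1 -> COPY to pp3. 4 ppages; refcounts: pp0:2 pp1:1 pp2:2 pp3:1
Op 3: write(P0, v0, 103). refcount(pp0)=2>1 -> COPY to pp4. 5 ppages; refcounts: pp0:1 pp1:1 pp2:2 pp3:1 pp4:1
Op 4: write(P0, v1, 167). refcount(pp1)=1 -> write in place. 5 ppages; refcounts: pp0:1 pp1:1 pp2:2 pp3:1 pp4:1
Op 5: write(P1, v0, 155). refcount(pp0)=1 -> write in place. 5 ppages; refcounts: pp0:1 pp1:1 pp2:2 pp3:1 pp4:1
Op 6: write(P1, v2, 170). refcount(pp2)=2>1 -> COPY to pp5. 6 ppages; refcounts: pp0:1 pp1:1 pp2:1 pp3:1 pp4:1 pp5:1
Op 7: write(P0, v0, 187). refcount(pp4)=1 -> write in place. 6 ppages; refcounts: pp0:1 pp1:1 pp2:1 pp3:1 pp4:1 pp5:1

yes yes no no yes no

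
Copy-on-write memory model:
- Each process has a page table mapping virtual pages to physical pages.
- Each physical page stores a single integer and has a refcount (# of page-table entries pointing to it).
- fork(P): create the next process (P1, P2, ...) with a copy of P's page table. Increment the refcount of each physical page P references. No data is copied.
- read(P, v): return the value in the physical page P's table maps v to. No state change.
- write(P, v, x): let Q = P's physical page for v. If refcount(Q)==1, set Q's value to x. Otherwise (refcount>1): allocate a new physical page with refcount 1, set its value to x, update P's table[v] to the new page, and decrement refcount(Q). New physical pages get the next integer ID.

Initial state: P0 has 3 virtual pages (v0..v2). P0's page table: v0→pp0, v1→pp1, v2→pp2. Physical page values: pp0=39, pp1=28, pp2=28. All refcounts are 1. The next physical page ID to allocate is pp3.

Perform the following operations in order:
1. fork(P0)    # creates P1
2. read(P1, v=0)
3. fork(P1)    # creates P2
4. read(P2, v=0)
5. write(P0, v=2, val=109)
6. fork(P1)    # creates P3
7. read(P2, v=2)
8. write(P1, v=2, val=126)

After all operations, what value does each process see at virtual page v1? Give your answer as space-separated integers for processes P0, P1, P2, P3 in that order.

Op 1: fork(P0) -> P1. 3 ppages; refcounts: pp0:2 pp1:2 pp2:2
Op 2: read(P1, v0) -> 39. No state change.
Op 3: fork(P1) -> P2. 3 ppages; refcounts: pp0:3 pp1:3 pp2:3
Op 4: read(P2, v0) -> 39. No state change.
Op 5: write(P0, v2, 109). refcount(pp2)=3>1 -> COPY to pp3. 4 ppages; refcounts: pp0:3 pp1:3 pp2:2 pp3:1
Op 6: fork(P1) -> P3. 4 ppages; refcounts: pp0:4 pp1:4 pp2:3 pp3:1
Op 7: read(P2, v2) -> 28. No state change.
Op 8: write(P1, v2, 126). refcount(pp2)=3>1 -> COPY to pp4. 5 ppages; refcounts: pp0:4 pp1:4 pp2:2 pp3:1 pp4:1
P0: v1 -> pp1 = 28
P1: v1 -> pp1 = 28
P2: v1 -> pp1 = 28
P3: v1 -> pp1 = 28

Answer: 28 28 28 28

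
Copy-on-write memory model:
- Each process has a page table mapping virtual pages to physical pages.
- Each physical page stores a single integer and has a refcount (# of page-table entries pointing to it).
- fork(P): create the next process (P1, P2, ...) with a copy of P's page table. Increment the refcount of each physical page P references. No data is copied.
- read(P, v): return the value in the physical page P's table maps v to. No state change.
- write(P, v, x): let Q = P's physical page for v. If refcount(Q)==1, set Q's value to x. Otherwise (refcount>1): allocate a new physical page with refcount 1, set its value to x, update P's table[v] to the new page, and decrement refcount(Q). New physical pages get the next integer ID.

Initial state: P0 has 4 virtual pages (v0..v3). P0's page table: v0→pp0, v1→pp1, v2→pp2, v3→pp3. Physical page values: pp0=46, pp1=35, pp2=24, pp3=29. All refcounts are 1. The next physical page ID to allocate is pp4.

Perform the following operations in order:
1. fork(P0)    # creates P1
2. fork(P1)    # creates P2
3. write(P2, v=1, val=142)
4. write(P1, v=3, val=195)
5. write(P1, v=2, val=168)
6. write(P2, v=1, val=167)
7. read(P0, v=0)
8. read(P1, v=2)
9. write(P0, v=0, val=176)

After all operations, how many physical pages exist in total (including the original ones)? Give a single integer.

Answer: 8

Derivation:
Op 1: fork(P0) -> P1. 4 ppages; refcounts: pp0:2 pp1:2 pp2:2 pp3:2
Op 2: fork(P1) -> P2. 4 ppages; refcounts: pp0:3 pp1:3 pp2:3 pp3:3
Op 3: write(P2, v1, 142). refcount(pp1)=3>1 -> COPY to pp4. 5 ppages; refcounts: pp0:3 pp1:2 pp2:3 pp3:3 pp4:1
Op 4: write(P1, v3, 195). refcount(pp3)=3>1 -> COPY to pp5. 6 ppages; refcounts: pp0:3 pp1:2 pp2:3 pp3:2 pp4:1 pp5:1
Op 5: write(P1, v2, 168). refcount(pp2)=3>1 -> COPY to pp6. 7 ppages; refcounts: pp0:3 pp1:2 pp2:2 pp3:2 pp4:1 pp5:1 pp6:1
Op 6: write(P2, v1, 167). refcount(pp4)=1 -> write in place. 7 ppages; refcounts: pp0:3 pp1:2 pp2:2 pp3:2 pp4:1 pp5:1 pp6:1
Op 7: read(P0, v0) -> 46. No state change.
Op 8: read(P1, v2) -> 168. No state change.
Op 9: write(P0, v0, 176). refcount(pp0)=3>1 -> COPY to pp7. 8 ppages; refcounts: pp0:2 pp1:2 pp2:2 pp3:2 pp4:1 pp5:1 pp6:1 pp7:1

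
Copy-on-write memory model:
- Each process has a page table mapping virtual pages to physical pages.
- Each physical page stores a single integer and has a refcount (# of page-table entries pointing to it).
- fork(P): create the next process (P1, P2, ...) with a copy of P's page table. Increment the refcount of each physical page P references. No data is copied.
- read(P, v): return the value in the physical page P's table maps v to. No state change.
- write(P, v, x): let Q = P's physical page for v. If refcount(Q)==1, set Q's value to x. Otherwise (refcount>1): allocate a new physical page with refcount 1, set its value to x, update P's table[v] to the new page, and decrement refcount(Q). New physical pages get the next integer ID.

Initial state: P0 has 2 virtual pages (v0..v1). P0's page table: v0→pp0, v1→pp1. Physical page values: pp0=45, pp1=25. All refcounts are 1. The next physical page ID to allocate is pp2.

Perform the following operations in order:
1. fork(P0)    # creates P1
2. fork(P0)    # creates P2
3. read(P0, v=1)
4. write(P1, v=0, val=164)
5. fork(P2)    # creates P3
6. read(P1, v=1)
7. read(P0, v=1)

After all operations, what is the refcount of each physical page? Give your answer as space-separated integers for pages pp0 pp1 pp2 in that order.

Answer: 3 4 1

Derivation:
Op 1: fork(P0) -> P1. 2 ppages; refcounts: pp0:2 pp1:2
Op 2: fork(P0) -> P2. 2 ppages; refcounts: pp0:3 pp1:3
Op 3: read(P0, v1) -> 25. No state change.
Op 4: write(P1, v0, 164). refcount(pp0)=3>1 -> COPY to pp2. 3 ppages; refcounts: pp0:2 pp1:3 pp2:1
Op 5: fork(P2) -> P3. 3 ppages; refcounts: pp0:3 pp1:4 pp2:1
Op 6: read(P1, v1) -> 25. No state change.
Op 7: read(P0, v1) -> 25. No state change.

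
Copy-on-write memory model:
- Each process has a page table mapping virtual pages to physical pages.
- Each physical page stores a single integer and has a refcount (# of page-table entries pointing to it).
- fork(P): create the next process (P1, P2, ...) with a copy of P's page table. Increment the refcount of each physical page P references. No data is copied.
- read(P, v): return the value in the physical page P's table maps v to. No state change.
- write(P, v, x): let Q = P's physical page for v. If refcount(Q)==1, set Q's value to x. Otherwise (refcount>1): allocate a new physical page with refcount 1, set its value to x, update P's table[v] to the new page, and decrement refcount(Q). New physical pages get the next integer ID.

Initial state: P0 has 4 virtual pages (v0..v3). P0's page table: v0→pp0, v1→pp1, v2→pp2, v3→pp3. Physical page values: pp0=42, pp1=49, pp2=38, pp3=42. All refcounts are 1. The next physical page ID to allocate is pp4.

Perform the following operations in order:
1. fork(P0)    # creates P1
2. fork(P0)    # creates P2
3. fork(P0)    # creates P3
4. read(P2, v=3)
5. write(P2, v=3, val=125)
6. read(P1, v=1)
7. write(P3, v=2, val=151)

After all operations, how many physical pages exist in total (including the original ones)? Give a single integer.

Answer: 6

Derivation:
Op 1: fork(P0) -> P1. 4 ppages; refcounts: pp0:2 pp1:2 pp2:2 pp3:2
Op 2: fork(P0) -> P2. 4 ppages; refcounts: pp0:3 pp1:3 pp2:3 pp3:3
Op 3: fork(P0) -> P3. 4 ppages; refcounts: pp0:4 pp1:4 pp2:4 pp3:4
Op 4: read(P2, v3) -> 42. No state change.
Op 5: write(P2, v3, 125). refcount(pp3)=4>1 -> COPY to pp4. 5 ppages; refcounts: pp0:4 pp1:4 pp2:4 pp3:3 pp4:1
Op 6: read(P1, v1) -> 49. No state change.
Op 7: write(P3, v2, 151). refcount(pp2)=4>1 -> COPY to pp5. 6 ppages; refcounts: pp0:4 pp1:4 pp2:3 pp3:3 pp4:1 pp5:1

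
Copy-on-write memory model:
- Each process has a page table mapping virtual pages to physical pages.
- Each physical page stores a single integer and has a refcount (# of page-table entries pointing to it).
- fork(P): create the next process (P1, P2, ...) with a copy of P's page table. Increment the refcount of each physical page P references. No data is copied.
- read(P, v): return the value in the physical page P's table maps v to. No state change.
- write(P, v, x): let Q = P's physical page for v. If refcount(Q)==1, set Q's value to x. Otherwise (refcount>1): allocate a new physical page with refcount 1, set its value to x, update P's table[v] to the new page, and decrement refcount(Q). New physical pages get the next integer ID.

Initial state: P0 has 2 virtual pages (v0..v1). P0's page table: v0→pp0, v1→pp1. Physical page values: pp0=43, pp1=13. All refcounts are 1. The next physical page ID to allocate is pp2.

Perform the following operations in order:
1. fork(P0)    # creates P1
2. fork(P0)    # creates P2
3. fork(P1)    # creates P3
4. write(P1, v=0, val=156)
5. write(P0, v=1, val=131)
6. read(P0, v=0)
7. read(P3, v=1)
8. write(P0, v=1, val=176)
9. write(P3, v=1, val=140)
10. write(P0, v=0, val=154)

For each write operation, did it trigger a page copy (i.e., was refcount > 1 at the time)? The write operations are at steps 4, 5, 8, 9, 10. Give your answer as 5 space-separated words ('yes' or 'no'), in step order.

Op 1: fork(P0) -> P1. 2 ppages; refcounts: pp0:2 pp1:2
Op 2: fork(P0) -> P2. 2 ppages; refcounts: pp0:3 pp1:3
Op 3: fork(P1) -> P3. 2 ppages; refcounts: pp0:4 pp1:4
Op 4: write(P1, v0, 156). refcount(pp0)=4>1 -> COPY to pp2. 3 ppages; refcounts: pp0:3 pp1:4 pp2:1
Op 5: write(P0, v1, 131). refcount(pp1)=4>1 -> COPY to pp3. 4 ppages; refcounts: pp0:3 pp1:3 pp2:1 pp3:1
Op 6: read(P0, v0) -> 43. No state change.
Op 7: read(P3, v1) -> 13. No state change.
Op 8: write(P0, v1, 176). refcount(pp3)=1 -> write in place. 4 ppages; refcounts: pp0:3 pp1:3 pp2:1 pp3:1
Op 9: write(P3, v1, 140). refcount(pp1)=3>1 -> COPY to pp4. 5 ppages; refcounts: pp0:3 pp1:2 pp2:1 pp3:1 pp4:1
Op 10: write(P0, v0, 154). refcount(pp0)=3>1 -> COPY to pp5. 6 ppages; refcounts: pp0:2 pp1:2 pp2:1 pp3:1 pp4:1 pp5:1

yes yes no yes yes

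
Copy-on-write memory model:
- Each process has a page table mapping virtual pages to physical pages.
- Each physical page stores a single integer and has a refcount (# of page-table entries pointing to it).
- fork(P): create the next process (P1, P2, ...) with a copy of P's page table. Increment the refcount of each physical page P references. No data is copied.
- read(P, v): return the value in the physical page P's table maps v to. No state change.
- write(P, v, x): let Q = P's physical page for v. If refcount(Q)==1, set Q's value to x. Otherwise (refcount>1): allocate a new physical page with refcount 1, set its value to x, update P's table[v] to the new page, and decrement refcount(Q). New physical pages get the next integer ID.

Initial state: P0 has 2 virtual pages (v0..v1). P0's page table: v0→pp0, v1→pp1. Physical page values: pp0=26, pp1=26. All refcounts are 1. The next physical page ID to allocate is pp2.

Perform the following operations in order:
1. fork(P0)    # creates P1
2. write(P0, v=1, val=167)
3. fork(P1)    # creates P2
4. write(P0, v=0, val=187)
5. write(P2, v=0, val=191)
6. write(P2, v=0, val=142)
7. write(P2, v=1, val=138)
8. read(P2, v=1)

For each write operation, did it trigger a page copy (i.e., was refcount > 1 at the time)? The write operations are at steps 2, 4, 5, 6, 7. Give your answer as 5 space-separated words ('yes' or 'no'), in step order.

Op 1: fork(P0) -> P1. 2 ppages; refcounts: pp0:2 pp1:2
Op 2: write(P0, v1, 167). refcount(pp1)=2>1 -> COPY to pp2. 3 ppages; refcounts: pp0:2 pp1:1 pp2:1
Op 3: fork(P1) -> P2. 3 ppages; refcounts: pp0:3 pp1:2 pp2:1
Op 4: write(P0, v0, 187). refcount(pp0)=3>1 -> COPY to pp3. 4 ppages; refcounts: pp0:2 pp1:2 pp2:1 pp3:1
Op 5: write(P2, v0, 191). refcount(pp0)=2>1 -> COPY to pp4. 5 ppages; refcounts: pp0:1 pp1:2 pp2:1 pp3:1 pp4:1
Op 6: write(P2, v0, 142). refcount(pp4)=1 -> write in place. 5 ppages; refcounts: pp0:1 pp1:2 pp2:1 pp3:1 pp4:1
Op 7: write(P2, v1, 138). refcount(pp1)=2>1 -> COPY to pp5. 6 ppages; refcounts: pp0:1 pp1:1 pp2:1 pp3:1 pp4:1 pp5:1
Op 8: read(P2, v1) -> 138. No state change.

yes yes yes no yes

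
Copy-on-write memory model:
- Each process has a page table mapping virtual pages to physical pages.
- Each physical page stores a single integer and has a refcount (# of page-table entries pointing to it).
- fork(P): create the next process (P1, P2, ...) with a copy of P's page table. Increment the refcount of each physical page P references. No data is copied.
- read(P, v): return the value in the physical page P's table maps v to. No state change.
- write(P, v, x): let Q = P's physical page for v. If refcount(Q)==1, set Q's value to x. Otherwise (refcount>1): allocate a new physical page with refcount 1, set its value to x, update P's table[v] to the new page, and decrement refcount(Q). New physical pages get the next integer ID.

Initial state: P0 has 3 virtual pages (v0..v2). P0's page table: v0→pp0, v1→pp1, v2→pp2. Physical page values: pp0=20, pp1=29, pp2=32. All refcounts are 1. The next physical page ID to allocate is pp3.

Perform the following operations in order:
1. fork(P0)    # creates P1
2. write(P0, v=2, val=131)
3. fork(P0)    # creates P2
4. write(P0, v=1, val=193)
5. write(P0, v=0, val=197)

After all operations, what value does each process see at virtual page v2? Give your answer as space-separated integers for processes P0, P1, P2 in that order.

Answer: 131 32 131

Derivation:
Op 1: fork(P0) -> P1. 3 ppages; refcounts: pp0:2 pp1:2 pp2:2
Op 2: write(P0, v2, 131). refcount(pp2)=2>1 -> COPY to pp3. 4 ppages; refcounts: pp0:2 pp1:2 pp2:1 pp3:1
Op 3: fork(P0) -> P2. 4 ppages; refcounts: pp0:3 pp1:3 pp2:1 pp3:2
Op 4: write(P0, v1, 193). refcount(pp1)=3>1 -> COPY to pp4. 5 ppages; refcounts: pp0:3 pp1:2 pp2:1 pp3:2 pp4:1
Op 5: write(P0, v0, 197). refcount(pp0)=3>1 -> COPY to pp5. 6 ppages; refcounts: pp0:2 pp1:2 pp2:1 pp3:2 pp4:1 pp5:1
P0: v2 -> pp3 = 131
P1: v2 -> pp2 = 32
P2: v2 -> pp3 = 131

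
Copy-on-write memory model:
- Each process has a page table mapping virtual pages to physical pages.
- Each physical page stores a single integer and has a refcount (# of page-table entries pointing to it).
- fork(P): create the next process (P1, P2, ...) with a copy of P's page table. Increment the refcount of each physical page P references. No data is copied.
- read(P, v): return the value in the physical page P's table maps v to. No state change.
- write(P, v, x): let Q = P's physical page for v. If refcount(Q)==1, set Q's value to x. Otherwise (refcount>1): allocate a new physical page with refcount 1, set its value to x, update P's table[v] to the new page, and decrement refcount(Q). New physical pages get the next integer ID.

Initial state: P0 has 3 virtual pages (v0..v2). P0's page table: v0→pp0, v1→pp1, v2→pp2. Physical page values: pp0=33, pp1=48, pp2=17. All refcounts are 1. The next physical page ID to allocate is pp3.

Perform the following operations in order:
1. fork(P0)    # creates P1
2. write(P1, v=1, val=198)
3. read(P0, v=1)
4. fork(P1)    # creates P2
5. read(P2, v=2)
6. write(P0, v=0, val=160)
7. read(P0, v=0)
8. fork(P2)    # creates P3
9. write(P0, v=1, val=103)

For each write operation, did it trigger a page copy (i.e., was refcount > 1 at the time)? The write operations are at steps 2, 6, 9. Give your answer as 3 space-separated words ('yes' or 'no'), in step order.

Op 1: fork(P0) -> P1. 3 ppages; refcounts: pp0:2 pp1:2 pp2:2
Op 2: write(P1, v1, 198). refcount(pp1)=2>1 -> COPY to pp3. 4 ppages; refcounts: pp0:2 pp1:1 pp2:2 pp3:1
Op 3: read(P0, v1) -> 48. No state change.
Op 4: fork(P1) -> P2. 4 ppages; refcounts: pp0:3 pp1:1 pp2:3 pp3:2
Op 5: read(P2, v2) -> 17. No state change.
Op 6: write(P0, v0, 160). refcount(pp0)=3>1 -> COPY to pp4. 5 ppages; refcounts: pp0:2 pp1:1 pp2:3 pp3:2 pp4:1
Op 7: read(P0, v0) -> 160. No state change.
Op 8: fork(P2) -> P3. 5 ppages; refcounts: pp0:3 pp1:1 pp2:4 pp3:3 pp4:1
Op 9: write(P0, v1, 103). refcount(pp1)=1 -> write in place. 5 ppages; refcounts: pp0:3 pp1:1 pp2:4 pp3:3 pp4:1

yes yes no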